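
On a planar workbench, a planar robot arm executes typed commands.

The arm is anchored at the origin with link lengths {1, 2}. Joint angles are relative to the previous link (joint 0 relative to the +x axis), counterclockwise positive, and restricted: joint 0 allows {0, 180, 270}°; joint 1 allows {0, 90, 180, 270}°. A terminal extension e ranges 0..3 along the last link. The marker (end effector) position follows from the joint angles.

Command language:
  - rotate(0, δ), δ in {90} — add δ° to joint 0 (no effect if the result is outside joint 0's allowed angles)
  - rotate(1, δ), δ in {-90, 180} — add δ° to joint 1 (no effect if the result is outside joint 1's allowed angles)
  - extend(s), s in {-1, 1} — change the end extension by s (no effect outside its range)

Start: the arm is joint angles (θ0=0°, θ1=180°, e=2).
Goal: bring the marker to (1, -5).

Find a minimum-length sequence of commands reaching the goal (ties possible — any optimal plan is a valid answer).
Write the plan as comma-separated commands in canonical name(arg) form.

extend(1), rotate(1, -90), rotate(1, 180)

from: joint angles (θ0=0°, θ1=180°, e=2)
[1] after extend(1): joint angles (θ0=0°, θ1=180°, e=3)
[2] after rotate(1, -90): joint angles (θ0=0°, θ1=90°, e=3)
[3] after rotate(1, 180): joint angles (θ0=0°, θ1=270°, e=3)
shorter routes all fall short; 3 is best.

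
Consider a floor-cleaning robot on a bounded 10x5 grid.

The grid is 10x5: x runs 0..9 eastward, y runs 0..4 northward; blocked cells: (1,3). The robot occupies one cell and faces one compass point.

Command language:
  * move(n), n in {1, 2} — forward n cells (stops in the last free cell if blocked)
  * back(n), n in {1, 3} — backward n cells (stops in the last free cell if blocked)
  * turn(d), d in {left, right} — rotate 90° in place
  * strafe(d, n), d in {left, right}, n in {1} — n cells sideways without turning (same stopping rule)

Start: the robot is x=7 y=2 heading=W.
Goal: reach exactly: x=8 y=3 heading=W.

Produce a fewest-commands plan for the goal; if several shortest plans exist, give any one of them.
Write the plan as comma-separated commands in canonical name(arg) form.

from: x=7 y=2 heading=W
t=1 back(1) ⇒ x=8 y=2 heading=W
t=2 strafe(right, 1) ⇒ x=8 y=3 heading=W
minimal: 2 command(s), checked below 2.

back(1), strafe(right, 1)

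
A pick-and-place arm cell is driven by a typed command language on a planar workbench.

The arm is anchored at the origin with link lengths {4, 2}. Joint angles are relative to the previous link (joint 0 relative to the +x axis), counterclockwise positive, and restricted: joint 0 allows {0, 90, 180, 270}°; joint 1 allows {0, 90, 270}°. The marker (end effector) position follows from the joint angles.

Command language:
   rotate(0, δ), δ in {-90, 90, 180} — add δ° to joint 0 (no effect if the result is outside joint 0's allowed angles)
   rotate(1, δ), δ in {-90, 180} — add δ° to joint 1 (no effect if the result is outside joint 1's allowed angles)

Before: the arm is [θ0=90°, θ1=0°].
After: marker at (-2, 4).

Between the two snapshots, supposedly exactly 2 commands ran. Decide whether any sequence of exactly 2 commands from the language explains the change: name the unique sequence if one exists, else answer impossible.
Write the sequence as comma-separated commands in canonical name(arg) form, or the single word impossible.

key: running rotate(1, 180) before rotate(1, -90) would end elsewhere — order is forced
from: [θ0=90°, θ1=0°]
step 1 (rotate(1, -90)): [θ0=90°, θ1=270°]
step 2 (rotate(1, 180)): [θ0=90°, θ1=90°]
uniquely the one of 25 2-step routes that fits.

rotate(1, -90), rotate(1, 180)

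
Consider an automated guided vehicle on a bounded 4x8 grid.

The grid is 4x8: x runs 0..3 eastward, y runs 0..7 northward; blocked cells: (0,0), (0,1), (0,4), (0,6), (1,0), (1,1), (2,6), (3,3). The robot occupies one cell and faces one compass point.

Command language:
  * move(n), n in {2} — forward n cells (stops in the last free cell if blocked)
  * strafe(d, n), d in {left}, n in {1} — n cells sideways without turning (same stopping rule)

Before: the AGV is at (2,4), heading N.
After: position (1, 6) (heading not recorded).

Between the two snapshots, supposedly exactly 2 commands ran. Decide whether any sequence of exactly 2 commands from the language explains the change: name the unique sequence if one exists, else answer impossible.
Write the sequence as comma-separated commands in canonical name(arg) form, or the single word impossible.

key: running move(2) before strafe(left, 1) would end elsewhere — order is forced
from: at (2,4), heading N
step 1 (strafe(left, 1)): at (1,4), heading N
step 2 (move(2)): at (1,6), heading N
no rival 2-sequence matches.

strafe(left, 1), move(2)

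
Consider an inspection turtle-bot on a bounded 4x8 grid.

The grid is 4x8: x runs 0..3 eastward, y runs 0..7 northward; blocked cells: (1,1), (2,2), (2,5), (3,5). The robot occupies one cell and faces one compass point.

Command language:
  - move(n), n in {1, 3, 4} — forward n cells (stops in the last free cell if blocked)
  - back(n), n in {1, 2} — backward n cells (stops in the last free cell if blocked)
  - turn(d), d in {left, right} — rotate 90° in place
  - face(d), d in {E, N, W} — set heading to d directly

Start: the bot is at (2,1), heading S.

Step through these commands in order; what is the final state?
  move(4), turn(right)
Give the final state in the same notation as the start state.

at (2,0), heading W

initial: at (2,1), heading S
1. move(4) → at (2,0), heading S
2. turn(right) → at (2,0), heading W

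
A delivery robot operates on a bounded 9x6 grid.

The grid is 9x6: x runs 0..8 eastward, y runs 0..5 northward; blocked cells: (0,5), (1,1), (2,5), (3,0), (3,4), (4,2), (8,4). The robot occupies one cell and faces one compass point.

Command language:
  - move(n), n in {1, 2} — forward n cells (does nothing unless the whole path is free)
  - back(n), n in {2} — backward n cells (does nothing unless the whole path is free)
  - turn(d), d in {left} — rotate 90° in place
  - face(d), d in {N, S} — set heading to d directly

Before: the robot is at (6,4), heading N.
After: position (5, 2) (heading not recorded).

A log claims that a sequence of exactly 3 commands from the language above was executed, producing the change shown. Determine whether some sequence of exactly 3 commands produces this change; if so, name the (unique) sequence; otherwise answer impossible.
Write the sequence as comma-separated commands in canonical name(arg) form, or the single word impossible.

key: running move(1) before back(2) would end elsewhere — order is forced
from: at (6,4), heading N
t=1 back(2) ⇒ at (6,2), heading N
t=2 turn(left) ⇒ at (6,2), heading W
t=3 move(1) ⇒ at (5,2), heading W
no rival 3-sequence matches.

back(2), turn(left), move(1)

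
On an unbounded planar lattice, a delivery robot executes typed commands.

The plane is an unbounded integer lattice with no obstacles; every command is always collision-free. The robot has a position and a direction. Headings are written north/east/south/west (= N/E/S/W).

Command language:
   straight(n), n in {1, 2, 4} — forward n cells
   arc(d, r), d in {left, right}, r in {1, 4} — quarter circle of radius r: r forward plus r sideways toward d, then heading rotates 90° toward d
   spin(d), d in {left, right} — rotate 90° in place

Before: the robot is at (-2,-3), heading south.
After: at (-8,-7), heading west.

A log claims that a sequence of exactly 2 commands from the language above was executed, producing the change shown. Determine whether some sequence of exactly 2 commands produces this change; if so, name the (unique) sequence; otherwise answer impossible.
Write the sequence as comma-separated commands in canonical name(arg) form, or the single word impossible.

key: order matters: swapping arc(right, 4) and straight(2) lands elsewhere
t0: at (-2,-3), heading south
[1] after arc(right, 4): at (-6,-7), heading west
[2] after straight(2): at (-8,-7), heading west
no rival 2-sequence matches.

arc(right, 4), straight(2)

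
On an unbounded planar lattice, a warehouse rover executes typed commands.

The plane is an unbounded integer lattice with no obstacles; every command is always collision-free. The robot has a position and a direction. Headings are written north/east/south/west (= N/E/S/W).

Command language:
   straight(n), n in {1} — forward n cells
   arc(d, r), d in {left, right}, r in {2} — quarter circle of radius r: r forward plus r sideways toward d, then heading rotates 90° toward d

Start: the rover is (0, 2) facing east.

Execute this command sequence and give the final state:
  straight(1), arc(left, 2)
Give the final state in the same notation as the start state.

from: (0, 2) facing east
1. straight(1) → (1, 2) facing east
2. arc(left, 2) → (3, 4) facing north

(3, 4) facing north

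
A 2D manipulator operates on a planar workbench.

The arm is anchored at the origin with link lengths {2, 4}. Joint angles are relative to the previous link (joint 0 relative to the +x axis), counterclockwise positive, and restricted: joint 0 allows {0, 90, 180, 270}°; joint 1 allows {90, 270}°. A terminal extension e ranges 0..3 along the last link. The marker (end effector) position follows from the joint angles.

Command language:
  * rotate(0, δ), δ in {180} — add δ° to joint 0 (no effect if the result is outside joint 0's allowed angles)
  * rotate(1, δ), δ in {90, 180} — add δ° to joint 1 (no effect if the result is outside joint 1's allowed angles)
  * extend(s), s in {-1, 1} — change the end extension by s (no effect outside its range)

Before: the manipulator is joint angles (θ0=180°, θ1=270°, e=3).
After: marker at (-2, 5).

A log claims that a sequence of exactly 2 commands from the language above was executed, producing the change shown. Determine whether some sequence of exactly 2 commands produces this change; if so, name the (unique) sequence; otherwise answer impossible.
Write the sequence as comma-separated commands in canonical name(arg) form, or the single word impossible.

extend(-1), extend(-1)

t0: joint angles (θ0=180°, θ1=270°, e=3)
t=1 extend(-1) ⇒ joint angles (θ0=180°, θ1=270°, e=2)
t=2 extend(-1) ⇒ joint angles (θ0=180°, θ1=270°, e=1)
no rival 2-sequence matches.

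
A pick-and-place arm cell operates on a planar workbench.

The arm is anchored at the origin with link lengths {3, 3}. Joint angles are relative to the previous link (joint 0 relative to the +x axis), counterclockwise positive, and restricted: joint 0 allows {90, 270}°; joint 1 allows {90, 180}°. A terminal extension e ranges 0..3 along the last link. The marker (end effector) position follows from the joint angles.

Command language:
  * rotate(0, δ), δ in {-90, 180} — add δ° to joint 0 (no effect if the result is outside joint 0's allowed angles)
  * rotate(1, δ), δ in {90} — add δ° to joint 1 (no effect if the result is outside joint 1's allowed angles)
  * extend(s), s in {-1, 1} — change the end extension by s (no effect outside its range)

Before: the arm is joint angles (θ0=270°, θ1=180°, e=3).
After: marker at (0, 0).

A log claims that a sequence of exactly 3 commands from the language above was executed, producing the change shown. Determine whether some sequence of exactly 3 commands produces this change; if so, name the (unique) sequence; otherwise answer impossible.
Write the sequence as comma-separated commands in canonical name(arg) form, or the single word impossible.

from: joint angles (θ0=270°, θ1=180°, e=3)
[1] after extend(-1): joint angles (θ0=270°, θ1=180°, e=2)
[2] after extend(-1): joint angles (θ0=270°, θ1=180°, e=1)
[3] after extend(-1): joint angles (θ0=270°, θ1=180°, e=0)
no rival 3-sequence matches.

extend(-1), extend(-1), extend(-1)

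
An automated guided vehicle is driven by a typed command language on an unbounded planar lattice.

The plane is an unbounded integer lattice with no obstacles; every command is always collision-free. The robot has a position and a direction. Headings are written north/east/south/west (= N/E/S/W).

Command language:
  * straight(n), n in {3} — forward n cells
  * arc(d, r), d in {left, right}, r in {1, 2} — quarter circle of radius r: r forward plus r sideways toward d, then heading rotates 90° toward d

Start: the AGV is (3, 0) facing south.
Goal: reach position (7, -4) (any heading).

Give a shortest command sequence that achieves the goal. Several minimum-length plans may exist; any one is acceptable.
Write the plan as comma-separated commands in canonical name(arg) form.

initial: (3, 0) facing south
step 1 (arc(left, 2)): (5, -2) facing east
step 2 (arc(right, 2)): (7, -4) facing south
shorter routes all fall short; 2 is best.

arc(left, 2), arc(right, 2)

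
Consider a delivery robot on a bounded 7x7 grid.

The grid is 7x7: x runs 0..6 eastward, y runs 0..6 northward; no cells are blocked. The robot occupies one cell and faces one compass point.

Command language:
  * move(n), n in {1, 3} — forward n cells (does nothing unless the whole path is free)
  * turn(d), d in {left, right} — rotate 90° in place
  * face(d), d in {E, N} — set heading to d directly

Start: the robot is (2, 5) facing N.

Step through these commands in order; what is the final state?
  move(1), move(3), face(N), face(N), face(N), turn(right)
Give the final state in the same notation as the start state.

(2, 6) facing E

initial: (2, 5) facing N
1. move(1) → (2, 6) facing N
2. move(3) → (2, 6) facing N
3. face(N) → (2, 6) facing N
4. face(N) → (2, 6) facing N
5. face(N) → (2, 6) facing N
6. turn(right) → (2, 6) facing E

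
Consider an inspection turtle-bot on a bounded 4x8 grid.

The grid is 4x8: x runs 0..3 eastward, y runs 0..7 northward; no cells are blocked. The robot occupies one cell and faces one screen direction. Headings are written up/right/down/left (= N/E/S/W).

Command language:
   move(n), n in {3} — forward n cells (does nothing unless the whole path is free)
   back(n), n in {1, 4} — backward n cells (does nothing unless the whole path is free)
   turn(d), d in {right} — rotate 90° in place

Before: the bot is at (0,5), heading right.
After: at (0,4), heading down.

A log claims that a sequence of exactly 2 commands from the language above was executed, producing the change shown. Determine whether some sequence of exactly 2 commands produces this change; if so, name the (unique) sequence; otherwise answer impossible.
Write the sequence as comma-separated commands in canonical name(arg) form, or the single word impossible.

impossible

every 2-command combo misses the target.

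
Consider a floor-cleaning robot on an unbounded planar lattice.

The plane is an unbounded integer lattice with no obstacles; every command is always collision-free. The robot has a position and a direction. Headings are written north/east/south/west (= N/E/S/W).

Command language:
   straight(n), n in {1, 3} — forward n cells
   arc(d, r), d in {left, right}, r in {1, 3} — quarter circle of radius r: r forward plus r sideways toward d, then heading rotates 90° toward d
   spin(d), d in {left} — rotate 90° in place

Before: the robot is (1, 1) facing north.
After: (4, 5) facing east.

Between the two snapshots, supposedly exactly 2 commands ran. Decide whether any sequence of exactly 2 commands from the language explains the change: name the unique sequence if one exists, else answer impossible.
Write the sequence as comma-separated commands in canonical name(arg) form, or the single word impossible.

key: order matters: swapping straight(1) and arc(right, 3) lands elsewhere
start: (1, 1) facing north
[1] after straight(1): (1, 2) facing north
[2] after arc(right, 3): (4, 5) facing east
no other 2-command option fits: unique.

straight(1), arc(right, 3)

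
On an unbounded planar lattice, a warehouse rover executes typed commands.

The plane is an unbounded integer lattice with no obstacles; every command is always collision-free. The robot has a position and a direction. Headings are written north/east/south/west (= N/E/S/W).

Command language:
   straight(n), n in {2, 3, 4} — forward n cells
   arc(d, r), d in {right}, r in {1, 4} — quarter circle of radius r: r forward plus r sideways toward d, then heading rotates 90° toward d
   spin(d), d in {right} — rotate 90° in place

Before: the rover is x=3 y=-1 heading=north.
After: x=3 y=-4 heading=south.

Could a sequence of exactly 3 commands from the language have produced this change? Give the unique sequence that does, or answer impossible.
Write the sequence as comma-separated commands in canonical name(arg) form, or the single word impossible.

spin(right), spin(right), straight(3)

key: order matters: swapping spin(right) and straight(3) lands elsewhere
start: x=3 y=-1 heading=north
t=1 spin(right) ⇒ x=3 y=-1 heading=east
t=2 spin(right) ⇒ x=3 y=-1 heading=south
t=3 straight(3) ⇒ x=3 y=-4 heading=south
no rival 3-sequence matches.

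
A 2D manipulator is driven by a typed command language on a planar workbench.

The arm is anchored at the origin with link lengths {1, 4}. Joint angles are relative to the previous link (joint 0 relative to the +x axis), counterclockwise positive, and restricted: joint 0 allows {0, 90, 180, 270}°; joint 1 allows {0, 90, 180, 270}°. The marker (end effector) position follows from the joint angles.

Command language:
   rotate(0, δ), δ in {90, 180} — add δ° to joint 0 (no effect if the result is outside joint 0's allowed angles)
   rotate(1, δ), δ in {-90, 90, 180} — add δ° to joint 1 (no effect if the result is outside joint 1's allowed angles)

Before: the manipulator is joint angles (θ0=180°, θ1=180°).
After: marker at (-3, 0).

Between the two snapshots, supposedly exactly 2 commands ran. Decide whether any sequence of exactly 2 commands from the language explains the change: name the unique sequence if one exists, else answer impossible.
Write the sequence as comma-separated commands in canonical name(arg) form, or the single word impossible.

rotate(0, 90), rotate(0, 90)

begin: joint angles (θ0=180°, θ1=180°)
[1] after rotate(0, 90): joint angles (θ0=270°, θ1=180°)
[2] after rotate(0, 90): joint angles (θ0=0°, θ1=180°)
no rival 2-sequence matches.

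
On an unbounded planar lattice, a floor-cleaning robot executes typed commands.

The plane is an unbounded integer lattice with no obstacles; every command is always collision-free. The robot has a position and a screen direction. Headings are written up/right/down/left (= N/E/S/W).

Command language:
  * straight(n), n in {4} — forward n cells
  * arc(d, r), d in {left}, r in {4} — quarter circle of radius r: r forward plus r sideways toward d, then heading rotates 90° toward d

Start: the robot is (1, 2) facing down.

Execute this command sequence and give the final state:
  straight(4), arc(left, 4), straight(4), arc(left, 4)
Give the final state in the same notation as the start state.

start: (1, 2) facing down
[1] after straight(4): (1, -2) facing down
[2] after arc(left, 4): (5, -6) facing right
[3] after straight(4): (9, -6) facing right
[4] after arc(left, 4): (13, -2) facing up

(13, -2) facing up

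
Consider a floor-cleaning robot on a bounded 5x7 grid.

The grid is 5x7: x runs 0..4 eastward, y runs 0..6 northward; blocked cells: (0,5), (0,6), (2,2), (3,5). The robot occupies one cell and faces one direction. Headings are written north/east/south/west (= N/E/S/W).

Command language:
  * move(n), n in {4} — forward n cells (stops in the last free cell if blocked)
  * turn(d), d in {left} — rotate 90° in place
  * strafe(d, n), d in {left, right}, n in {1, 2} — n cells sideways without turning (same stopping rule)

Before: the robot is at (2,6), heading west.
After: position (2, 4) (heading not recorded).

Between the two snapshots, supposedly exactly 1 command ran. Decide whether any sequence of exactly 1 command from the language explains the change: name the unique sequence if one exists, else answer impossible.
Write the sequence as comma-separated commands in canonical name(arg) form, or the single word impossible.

start: at (2,6), heading west
1. strafe(left, 2) → at (2,4), heading west
no other 1-command option fits: unique.

strafe(left, 2)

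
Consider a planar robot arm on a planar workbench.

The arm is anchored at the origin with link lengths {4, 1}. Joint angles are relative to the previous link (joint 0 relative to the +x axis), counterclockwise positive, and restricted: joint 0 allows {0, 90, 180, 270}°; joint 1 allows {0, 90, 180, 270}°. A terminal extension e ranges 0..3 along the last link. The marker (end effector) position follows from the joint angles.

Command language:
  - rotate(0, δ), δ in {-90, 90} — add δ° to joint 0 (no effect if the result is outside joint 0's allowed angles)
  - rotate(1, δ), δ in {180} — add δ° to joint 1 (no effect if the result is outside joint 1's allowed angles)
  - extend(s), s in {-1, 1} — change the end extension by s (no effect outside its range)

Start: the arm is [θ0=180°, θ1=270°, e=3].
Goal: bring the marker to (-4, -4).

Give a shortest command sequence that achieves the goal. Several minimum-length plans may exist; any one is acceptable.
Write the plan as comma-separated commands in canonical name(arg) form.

rotate(1, 180)

t0: [θ0=180°, θ1=270°, e=3]
1. rotate(1, 180) → [θ0=180°, θ1=90°, e=3]
shorter routes all fall short; 1 is best.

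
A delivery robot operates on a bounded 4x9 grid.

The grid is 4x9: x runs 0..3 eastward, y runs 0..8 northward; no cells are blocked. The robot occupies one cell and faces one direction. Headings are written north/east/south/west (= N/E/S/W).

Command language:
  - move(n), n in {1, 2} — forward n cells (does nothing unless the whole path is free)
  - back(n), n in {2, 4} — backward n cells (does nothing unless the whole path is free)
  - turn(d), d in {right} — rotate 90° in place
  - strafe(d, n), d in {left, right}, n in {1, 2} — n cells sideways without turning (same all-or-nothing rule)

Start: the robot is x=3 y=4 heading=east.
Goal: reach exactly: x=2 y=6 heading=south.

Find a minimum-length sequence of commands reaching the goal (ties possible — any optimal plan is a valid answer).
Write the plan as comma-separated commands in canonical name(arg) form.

turn(right), back(2), strafe(right, 1)

begin: x=3 y=4 heading=east
[1] after turn(right): x=3 y=4 heading=south
[2] after back(2): x=3 y=6 heading=south
[3] after strafe(right, 1): x=2 y=6 heading=south
nothing shorter than 3 reaches the goal.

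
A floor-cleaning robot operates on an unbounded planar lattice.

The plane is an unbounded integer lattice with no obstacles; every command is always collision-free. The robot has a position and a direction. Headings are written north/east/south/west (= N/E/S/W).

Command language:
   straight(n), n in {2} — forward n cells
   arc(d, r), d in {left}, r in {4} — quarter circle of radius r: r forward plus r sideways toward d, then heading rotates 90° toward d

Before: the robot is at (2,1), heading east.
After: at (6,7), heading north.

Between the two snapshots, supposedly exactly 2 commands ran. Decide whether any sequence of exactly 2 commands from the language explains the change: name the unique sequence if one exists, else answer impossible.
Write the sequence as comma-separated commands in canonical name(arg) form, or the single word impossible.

arc(left, 4), straight(2)

key: cell and facing (now N) both changed — the 2 commands mix motion and turning
begin: at (2,1), heading east
t=1 arc(left, 4) ⇒ at (6,5), heading north
t=2 straight(2) ⇒ at (6,7), heading north
uniquely the one of 4 2-step routes that fits.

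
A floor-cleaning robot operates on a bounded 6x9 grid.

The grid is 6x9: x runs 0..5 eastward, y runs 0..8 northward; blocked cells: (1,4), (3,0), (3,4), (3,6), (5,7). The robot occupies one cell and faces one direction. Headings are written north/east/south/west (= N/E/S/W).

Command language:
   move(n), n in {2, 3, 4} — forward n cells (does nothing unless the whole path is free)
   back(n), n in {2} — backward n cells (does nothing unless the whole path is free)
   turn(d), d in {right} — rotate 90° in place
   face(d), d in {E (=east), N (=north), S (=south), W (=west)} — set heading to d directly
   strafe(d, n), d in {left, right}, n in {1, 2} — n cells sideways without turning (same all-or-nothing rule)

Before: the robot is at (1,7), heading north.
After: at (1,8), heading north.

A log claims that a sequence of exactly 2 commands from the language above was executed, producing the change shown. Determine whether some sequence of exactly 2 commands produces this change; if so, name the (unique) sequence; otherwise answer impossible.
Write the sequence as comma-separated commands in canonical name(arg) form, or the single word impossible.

back(2), move(3)

key: order matters: swapping back(2) and move(3) lands elsewhere
start: at (1,7), heading north
1. back(2) → at (1,5), heading north
2. move(3) → at (1,8), heading north
all 169 alternatives checked — unique.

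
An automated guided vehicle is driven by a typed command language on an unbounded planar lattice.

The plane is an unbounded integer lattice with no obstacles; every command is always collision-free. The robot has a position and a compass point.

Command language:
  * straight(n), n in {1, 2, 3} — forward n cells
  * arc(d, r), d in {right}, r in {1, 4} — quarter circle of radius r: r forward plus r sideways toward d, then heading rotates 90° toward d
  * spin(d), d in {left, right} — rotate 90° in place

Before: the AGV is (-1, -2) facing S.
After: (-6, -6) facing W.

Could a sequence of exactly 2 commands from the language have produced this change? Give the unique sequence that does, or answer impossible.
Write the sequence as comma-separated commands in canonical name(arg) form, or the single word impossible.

key: running straight(1) before arc(right, 4) would end elsewhere — order is forced
start: (-1, -2) facing S
1. arc(right, 4) → (-5, -6) facing W
2. straight(1) → (-6, -6) facing W
no other 2-command option fits: unique.

arc(right, 4), straight(1)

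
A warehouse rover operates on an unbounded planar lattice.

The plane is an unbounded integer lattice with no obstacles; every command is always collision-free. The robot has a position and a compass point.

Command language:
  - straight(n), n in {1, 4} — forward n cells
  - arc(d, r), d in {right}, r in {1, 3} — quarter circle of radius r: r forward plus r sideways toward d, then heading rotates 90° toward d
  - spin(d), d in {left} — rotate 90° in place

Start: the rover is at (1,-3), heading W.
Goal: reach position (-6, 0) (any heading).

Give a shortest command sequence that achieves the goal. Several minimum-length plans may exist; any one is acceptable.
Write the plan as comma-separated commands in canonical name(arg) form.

straight(4), arc(right, 3)

from: at (1,-3), heading W
t=1 straight(4) ⇒ at (-3,-3), heading W
t=2 arc(right, 3) ⇒ at (-6,0), heading N
minimal: 2 command(s), checked below 2.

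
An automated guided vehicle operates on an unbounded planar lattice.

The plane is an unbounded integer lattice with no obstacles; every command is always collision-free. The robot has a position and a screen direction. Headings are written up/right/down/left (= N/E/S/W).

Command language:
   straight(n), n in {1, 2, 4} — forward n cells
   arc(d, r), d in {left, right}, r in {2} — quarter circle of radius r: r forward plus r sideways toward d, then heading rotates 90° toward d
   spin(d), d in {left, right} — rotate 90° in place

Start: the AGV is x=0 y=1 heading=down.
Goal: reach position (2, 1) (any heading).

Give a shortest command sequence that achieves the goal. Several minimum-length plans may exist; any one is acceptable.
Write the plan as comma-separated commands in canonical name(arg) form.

initial: x=0 y=1 heading=down
1. spin(left) → x=0 y=1 heading=right
2. straight(2) → x=2 y=1 heading=right
no 1-step plan works, so 2 is optimal.

spin(left), straight(2)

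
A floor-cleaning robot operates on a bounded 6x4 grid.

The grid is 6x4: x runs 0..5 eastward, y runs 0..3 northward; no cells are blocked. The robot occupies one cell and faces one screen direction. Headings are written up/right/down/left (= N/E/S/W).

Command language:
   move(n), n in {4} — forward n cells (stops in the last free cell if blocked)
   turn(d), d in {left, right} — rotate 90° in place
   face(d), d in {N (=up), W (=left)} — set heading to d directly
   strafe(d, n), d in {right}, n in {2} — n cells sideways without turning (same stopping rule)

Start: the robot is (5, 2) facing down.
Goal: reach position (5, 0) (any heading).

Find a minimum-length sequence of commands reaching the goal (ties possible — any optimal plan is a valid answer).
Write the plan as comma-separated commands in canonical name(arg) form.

from: (5, 2) facing down
[1] after move(4): (5, 0) facing down
no 0-step plan works, so 1 is optimal.

move(4)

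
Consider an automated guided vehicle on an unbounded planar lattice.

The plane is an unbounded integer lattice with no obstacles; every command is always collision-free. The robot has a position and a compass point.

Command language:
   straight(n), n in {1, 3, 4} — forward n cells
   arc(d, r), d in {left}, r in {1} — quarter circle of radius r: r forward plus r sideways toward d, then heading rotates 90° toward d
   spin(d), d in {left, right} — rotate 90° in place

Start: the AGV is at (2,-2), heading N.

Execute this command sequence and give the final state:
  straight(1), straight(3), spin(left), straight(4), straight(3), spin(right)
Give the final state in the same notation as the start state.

begin: at (2,-2), heading N
t=1 straight(1) ⇒ at (2,-1), heading N
t=2 straight(3) ⇒ at (2,2), heading N
t=3 spin(left) ⇒ at (2,2), heading W
t=4 straight(4) ⇒ at (-2,2), heading W
t=5 straight(3) ⇒ at (-5,2), heading W
t=6 spin(right) ⇒ at (-5,2), heading N

at (-5,2), heading N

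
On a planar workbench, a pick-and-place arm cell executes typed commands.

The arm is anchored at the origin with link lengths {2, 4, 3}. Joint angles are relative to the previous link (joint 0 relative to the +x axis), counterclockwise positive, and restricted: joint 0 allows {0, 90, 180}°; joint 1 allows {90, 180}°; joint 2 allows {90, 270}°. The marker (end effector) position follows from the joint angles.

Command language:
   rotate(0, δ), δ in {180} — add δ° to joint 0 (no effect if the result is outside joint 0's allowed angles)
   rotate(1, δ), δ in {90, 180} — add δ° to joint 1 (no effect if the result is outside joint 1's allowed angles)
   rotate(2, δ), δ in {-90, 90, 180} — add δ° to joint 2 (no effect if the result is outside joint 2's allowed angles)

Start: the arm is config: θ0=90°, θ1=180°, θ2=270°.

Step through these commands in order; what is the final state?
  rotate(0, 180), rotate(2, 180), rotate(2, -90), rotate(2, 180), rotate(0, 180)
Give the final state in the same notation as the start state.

config: θ0=90°, θ1=180°, θ2=270°

begin: config: θ0=90°, θ1=180°, θ2=270°
[1] after rotate(0, 180): config: θ0=90°, θ1=180°, θ2=270°
[2] after rotate(2, 180): config: θ0=90°, θ1=180°, θ2=90°
[3] after rotate(2, -90): config: θ0=90°, θ1=180°, θ2=90°
[4] after rotate(2, 180): config: θ0=90°, θ1=180°, θ2=270°
[5] after rotate(0, 180): config: θ0=90°, θ1=180°, θ2=270°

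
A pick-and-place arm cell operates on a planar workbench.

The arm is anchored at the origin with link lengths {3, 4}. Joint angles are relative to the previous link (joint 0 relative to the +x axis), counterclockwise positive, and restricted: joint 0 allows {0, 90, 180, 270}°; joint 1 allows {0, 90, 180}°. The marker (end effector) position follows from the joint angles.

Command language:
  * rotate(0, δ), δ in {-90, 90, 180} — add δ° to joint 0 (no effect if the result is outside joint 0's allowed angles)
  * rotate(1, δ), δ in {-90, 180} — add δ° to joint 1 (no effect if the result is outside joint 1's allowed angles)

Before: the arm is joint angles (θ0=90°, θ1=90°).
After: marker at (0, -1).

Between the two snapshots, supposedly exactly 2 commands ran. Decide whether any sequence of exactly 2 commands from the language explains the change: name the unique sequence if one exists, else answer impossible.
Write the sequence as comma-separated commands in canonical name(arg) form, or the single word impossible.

key: order matters: swapping rotate(1, -90) and rotate(1, 180) lands elsewhere
t0: joint angles (θ0=90°, θ1=90°)
t=1 rotate(1, -90) ⇒ joint angles (θ0=90°, θ1=0°)
t=2 rotate(1, 180) ⇒ joint angles (θ0=90°, θ1=180°)
all 25 alternatives checked — unique.

rotate(1, -90), rotate(1, 180)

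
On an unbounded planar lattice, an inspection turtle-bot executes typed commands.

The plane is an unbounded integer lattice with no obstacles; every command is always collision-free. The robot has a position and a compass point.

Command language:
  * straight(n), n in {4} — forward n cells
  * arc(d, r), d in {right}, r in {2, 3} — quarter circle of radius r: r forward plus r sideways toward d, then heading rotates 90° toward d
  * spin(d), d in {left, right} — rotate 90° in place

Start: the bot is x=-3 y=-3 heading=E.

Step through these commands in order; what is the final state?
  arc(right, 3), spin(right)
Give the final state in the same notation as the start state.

x=0 y=-6 heading=W

start: x=-3 y=-3 heading=E
[1] after arc(right, 3): x=0 y=-6 heading=S
[2] after spin(right): x=0 y=-6 heading=W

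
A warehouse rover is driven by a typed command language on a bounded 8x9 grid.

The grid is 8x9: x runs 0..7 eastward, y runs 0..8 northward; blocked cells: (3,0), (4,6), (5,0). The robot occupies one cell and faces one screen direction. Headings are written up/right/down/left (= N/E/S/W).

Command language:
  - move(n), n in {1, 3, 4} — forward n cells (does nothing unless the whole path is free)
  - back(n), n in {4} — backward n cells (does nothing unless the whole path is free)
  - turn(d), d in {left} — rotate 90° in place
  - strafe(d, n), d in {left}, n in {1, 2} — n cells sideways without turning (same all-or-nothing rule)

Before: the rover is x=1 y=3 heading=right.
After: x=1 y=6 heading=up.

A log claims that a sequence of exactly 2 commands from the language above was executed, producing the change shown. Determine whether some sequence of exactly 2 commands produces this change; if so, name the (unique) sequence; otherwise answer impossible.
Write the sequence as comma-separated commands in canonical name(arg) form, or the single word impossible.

key: order matters: swapping turn(left) and move(3) lands elsewhere
t0: x=1 y=3 heading=right
[1] after turn(left): x=1 y=3 heading=up
[2] after move(3): x=1 y=6 heading=up
uniquely the one of 49 2-step routes that fits.

turn(left), move(3)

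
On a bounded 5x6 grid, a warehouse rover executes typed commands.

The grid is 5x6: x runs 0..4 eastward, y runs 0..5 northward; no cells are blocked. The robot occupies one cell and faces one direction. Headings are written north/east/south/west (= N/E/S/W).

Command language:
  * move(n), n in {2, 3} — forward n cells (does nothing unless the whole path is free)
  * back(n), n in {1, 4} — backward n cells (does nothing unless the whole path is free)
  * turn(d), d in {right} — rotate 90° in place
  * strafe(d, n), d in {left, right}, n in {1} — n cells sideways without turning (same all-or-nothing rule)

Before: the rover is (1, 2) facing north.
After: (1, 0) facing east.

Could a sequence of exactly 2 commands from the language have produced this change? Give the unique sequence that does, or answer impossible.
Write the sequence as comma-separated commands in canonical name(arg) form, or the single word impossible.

impossible

no 2-step route produces this change.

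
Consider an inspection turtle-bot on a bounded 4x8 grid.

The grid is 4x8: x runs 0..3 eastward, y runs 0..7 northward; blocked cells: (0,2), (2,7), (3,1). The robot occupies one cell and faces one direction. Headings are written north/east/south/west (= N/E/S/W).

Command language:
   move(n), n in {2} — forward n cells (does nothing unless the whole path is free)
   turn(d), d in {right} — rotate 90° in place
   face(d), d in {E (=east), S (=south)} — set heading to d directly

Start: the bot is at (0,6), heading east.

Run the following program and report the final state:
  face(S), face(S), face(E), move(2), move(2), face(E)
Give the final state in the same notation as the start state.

at (2,6), heading east

from: at (0,6), heading east
1. face(S) → at (0,6), heading south
2. face(S) → at (0,6), heading south
3. face(E) → at (0,6), heading east
4. move(2) → at (2,6), heading east
5. move(2) → at (2,6), heading east
6. face(E) → at (2,6), heading east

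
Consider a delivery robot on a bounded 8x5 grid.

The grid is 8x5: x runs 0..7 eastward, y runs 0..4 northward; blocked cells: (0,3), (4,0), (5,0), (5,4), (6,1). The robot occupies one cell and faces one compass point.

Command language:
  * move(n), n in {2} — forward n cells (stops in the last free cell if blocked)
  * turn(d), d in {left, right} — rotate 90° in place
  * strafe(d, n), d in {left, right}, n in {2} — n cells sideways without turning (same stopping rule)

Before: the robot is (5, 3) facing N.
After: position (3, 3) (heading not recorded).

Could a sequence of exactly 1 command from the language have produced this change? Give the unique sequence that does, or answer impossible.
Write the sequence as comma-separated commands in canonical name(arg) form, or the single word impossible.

begin: (5, 3) facing N
[1] after strafe(left, 2): (3, 3) facing N
all 5 alternatives checked — unique.

strafe(left, 2)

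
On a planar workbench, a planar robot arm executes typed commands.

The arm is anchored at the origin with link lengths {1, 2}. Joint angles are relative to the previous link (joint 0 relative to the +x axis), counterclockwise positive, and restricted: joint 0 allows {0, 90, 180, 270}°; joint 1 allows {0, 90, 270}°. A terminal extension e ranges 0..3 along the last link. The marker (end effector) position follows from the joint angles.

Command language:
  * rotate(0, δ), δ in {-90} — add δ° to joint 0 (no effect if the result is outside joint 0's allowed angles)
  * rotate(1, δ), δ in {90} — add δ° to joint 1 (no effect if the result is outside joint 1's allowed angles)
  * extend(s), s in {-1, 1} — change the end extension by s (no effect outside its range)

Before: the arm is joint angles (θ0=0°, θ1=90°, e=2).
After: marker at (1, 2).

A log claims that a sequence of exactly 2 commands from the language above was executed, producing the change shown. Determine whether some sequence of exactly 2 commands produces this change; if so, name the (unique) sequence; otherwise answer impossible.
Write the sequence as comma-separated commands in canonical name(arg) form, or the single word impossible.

from: joint angles (θ0=0°, θ1=90°, e=2)
[1] after extend(-1): joint angles (θ0=0°, θ1=90°, e=1)
[2] after extend(-1): joint angles (θ0=0°, θ1=90°, e=0)
no rival 2-sequence matches.

extend(-1), extend(-1)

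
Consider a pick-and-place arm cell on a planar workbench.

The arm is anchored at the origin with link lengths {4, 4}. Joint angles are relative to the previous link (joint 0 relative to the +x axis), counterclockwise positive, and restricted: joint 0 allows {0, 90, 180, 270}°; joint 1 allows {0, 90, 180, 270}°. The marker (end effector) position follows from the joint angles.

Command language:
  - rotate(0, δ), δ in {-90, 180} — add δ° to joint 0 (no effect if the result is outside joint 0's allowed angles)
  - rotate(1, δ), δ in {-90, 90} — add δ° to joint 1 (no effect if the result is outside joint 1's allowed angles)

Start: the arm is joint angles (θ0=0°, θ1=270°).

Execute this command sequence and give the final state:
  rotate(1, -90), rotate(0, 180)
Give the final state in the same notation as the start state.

initial: joint angles (θ0=0°, θ1=270°)
step 1 (rotate(1, -90)): joint angles (θ0=0°, θ1=180°)
step 2 (rotate(0, 180)): joint angles (θ0=180°, θ1=180°)

joint angles (θ0=180°, θ1=180°)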